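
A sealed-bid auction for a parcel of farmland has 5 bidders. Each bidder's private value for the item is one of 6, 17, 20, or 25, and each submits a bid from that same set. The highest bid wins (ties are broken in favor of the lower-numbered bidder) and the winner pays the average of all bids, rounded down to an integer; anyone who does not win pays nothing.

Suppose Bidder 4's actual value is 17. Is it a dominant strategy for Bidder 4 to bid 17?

No

Consider the case where Bidder 1 bids 6, Bidder 2 bids 6, Bidder 3 bids 6 and Bidder 5 bids 20.
Truthful bid 17: loses, pays 0, utility 0.
Bid 20 instead: wins, pays 11, utility 17 - 11 = 6.
Since 6 > 0, bidding 20 is strictly better here, so truthful bidding is not dominant.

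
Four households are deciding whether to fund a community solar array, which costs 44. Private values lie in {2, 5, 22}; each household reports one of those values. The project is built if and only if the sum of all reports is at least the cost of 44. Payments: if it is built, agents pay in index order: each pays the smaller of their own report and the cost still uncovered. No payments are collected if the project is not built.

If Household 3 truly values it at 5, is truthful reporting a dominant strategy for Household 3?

No

Consider the case where Household 1 reports 2, Household 2 reports 22 and Household 4 reports 22.
Truthful report 5: project built, pays 5, utility 5 - 5 = 0.
Report 2 instead: project built, pays 2, utility 5 - 2 = 3.
Since 3 > 0, reporting 2 is strictly better here, so truthful reporting is not dominant.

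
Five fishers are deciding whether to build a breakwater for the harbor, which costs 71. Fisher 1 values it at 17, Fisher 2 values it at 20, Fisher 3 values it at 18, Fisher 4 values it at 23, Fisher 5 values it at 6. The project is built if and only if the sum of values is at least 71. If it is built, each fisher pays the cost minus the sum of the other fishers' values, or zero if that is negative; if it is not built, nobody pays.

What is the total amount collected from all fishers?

Total value 84 ≥ cost 71, so it is built.
Fisher 1: others sum to 67; max(0, 71 - 67) = 4.
Fisher 2: others sum to 64; max(0, 71 - 64) = 7.
Fisher 3: others sum to 66; max(0, 71 - 66) = 5.
Fisher 4: others sum to 61; max(0, 71 - 61) = 10.
Fisher 5: others sum to 78; max(0, 71 - 78) = 0.
Total collected = 4 + 7 + 5 + 10 + 0 = 26.

26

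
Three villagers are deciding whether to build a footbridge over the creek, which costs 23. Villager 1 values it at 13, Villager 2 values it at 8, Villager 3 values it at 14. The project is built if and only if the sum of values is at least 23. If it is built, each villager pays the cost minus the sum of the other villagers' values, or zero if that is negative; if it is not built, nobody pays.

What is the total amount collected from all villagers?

3

Total value 35 ≥ cost 23, so it is built.
Villager 1: others sum to 22; max(0, 23 - 22) = 1.
Villager 2: others sum to 27; max(0, 23 - 27) = 0.
Villager 3: others sum to 21; max(0, 23 - 21) = 2.
Total collected = 1 + 0 + 2 = 3.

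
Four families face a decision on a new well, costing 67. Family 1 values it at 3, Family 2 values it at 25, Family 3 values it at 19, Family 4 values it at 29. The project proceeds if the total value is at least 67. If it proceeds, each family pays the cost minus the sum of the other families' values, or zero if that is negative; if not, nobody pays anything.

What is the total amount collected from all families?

Total value 76 ≥ cost 67, so it is built.
Family 1: others sum to 73; max(0, 67 - 73) = 0.
Family 2: others sum to 51; max(0, 67 - 51) = 16.
Family 3: others sum to 57; max(0, 67 - 57) = 10.
Family 4: others sum to 47; max(0, 67 - 47) = 20.
Total collected = 0 + 16 + 10 + 20 = 46.

46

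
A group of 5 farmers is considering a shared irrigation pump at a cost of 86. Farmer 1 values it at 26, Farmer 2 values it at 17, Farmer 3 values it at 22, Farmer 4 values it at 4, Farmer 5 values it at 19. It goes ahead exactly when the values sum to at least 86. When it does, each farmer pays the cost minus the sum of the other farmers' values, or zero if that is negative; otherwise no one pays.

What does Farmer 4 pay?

2

Total value 88 ≥ cost 86, so the project is built.
The other farmers' values sum to 84.
Cost minus that sum is 86 - 84 = 2.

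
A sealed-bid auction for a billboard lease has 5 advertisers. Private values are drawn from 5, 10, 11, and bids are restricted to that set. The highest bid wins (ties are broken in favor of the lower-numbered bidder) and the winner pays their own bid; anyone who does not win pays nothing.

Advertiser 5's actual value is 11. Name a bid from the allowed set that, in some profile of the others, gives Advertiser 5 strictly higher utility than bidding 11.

10

Suppose Advertiser 1 bids 5, Advertiser 2 bids 5, Advertiser 3 bids 5 and Advertiser 4 bids 5.
Bid 11: wins, pays 11, utility 11 - 11 = 0.
Bid 10: wins, pays 10, utility 11 - 10 = 1.
So bidding 10 beats truth here (1 > 0).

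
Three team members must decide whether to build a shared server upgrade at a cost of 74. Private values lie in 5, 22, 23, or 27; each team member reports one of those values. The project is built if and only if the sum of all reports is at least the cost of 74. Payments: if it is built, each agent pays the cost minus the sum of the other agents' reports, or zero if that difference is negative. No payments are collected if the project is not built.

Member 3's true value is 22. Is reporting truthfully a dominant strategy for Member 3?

Yes

Check each profile of the others' reports and compare truth against every alternative report.
Others report (27, 27): truth gives 2, best alternative gives 2.
Others report (5, 5): truth gives 0, best alternative gives 0.
Others report (5, 22): truth gives 0, best alternative gives 0.
Others report (5, 23): truth gives 0, best alternative gives 0.
Others report (5, 27): truth gives 0, best alternative gives 0.
Others report (22, 5): truth gives 0, best alternative gives 0.
(Remaining 10 profiles checked similarly; truth is weakly best in each.)
In every case the truthful report is at least as good as any alternative, so it is a dominant strategy.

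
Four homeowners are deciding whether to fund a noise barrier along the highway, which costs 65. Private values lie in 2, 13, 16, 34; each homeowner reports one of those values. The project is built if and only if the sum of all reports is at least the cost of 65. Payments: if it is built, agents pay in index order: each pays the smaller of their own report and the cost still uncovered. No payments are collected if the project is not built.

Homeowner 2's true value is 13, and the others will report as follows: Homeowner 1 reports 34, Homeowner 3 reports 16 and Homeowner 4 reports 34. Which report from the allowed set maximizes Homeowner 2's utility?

Report 2: project built, pays 2, utility 13 - 2 = 11.
Report 13: project built, pays 13, utility 13 - 13 = 0.
Report 16: project built, pays 16, utility 13 - 16 = -3.
Report 34: project built, pays 31, utility 13 - 31 = -18.
The best choice is 2 with utility 11.

2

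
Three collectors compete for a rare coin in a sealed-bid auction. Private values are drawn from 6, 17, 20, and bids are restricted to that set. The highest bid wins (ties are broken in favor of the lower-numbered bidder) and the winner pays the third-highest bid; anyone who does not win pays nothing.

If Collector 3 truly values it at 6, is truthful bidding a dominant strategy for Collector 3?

Yes

Check each profile of the others' bids and compare truth against every alternative bid.
Others bid (6, 6): truth gives 0, best alternative gives 0.
Others bid (6, 17): truth gives 0, best alternative gives 0.
Others bid (6, 20): truth gives 0, best alternative gives 0.
Others bid (17, 6): truth gives 0, best alternative gives 0.
Others bid (17, 17): truth gives 0, best alternative gives 0.
Others bid (17, 20): truth gives 0, best alternative gives 0.
(Remaining 3 profiles checked similarly; truth is weakly best in each.)
In every case the truthful bid is at least as good as any alternative, so it is a dominant strategy.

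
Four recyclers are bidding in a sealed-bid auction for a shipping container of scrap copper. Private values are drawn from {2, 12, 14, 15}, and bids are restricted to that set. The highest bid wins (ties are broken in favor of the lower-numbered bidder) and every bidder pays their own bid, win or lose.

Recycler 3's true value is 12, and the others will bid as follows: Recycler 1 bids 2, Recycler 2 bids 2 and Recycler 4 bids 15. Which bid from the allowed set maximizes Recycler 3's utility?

2

Bid 2: loses but pays 2, utility -2.
Bid 12: loses but pays 12, utility -12.
Bid 14: loses but pays 14, utility -14.
Bid 15: wins, pays 15, utility 12 - 15 = -3.
The best choice is 2 with utility -2.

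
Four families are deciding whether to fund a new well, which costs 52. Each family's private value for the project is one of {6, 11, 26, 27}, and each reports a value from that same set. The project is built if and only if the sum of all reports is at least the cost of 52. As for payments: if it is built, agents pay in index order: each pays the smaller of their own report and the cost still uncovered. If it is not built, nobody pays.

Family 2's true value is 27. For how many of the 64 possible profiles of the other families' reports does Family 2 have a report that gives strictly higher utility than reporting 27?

Others report (6, 6, 26): truth gives 0; report 26 gives 1 > 0. Violating.
Others report (6, 6, 27): truth gives 0; report 26 gives 1 > 0. Violating.
Others report (6, 11, 11): truth gives 0; report 26 gives 1 > 0. Violating.
Others report (6, 11, 26): truth gives 0; report 11 gives 16 > 0. Violating.
Others report (6, 6, 6): truth gives 0; no alternative beats it.
Others report (6, 6, 11): truth gives 0; no alternative beats it.
(Checking all 64 profiles: 58 have a profitable deviation, 6 do not.)

58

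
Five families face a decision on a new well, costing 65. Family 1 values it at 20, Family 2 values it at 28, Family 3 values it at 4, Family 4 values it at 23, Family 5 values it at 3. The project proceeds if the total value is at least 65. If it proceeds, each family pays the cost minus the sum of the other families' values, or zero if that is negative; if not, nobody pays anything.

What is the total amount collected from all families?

Total value 78 ≥ cost 65, so it is built.
Family 1: others sum to 58; max(0, 65 - 58) = 7.
Family 2: others sum to 50; max(0, 65 - 50) = 15.
Family 3: others sum to 74; max(0, 65 - 74) = 0.
Family 4: others sum to 55; max(0, 65 - 55) = 10.
Family 5: others sum to 75; max(0, 65 - 75) = 0.
Total collected = 7 + 15 + 0 + 10 + 0 = 32.

32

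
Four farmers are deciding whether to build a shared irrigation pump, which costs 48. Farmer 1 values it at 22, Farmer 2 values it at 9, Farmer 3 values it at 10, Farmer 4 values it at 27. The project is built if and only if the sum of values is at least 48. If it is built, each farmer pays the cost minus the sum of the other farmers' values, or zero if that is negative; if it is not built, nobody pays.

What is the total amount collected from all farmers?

9

Total value 68 ≥ cost 48, so it is built.
Farmer 1: others sum to 46; max(0, 48 - 46) = 2.
Farmer 2: others sum to 59; max(0, 48 - 59) = 0.
Farmer 3: others sum to 58; max(0, 48 - 58) = 0.
Farmer 4: others sum to 41; max(0, 48 - 41) = 7.
Total collected = 2 + 0 + 0 + 7 = 9.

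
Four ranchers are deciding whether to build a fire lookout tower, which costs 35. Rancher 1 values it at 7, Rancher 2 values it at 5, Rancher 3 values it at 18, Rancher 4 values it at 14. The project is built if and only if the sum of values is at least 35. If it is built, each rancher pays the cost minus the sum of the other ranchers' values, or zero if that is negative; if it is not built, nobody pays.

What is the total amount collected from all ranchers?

14

Total value 44 ≥ cost 35, so it is built.
Rancher 1: others sum to 37; max(0, 35 - 37) = 0.
Rancher 2: others sum to 39; max(0, 35 - 39) = 0.
Rancher 3: others sum to 26; max(0, 35 - 26) = 9.
Rancher 4: others sum to 30; max(0, 35 - 30) = 5.
Total collected = 0 + 0 + 9 + 5 = 14.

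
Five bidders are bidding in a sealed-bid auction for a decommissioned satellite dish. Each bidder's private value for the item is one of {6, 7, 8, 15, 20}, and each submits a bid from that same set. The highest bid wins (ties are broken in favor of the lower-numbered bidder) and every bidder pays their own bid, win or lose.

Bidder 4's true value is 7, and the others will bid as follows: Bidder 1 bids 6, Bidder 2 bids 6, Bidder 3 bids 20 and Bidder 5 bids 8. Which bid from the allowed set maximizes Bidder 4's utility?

Bid 6: loses but pays 6, utility -6.
Bid 7: loses but pays 7, utility -7.
Bid 8: loses but pays 8, utility -8.
Bid 15: loses but pays 15, utility -15.
Bid 20: loses but pays 20, utility -20.
The best choice is 6 with utility -6.

6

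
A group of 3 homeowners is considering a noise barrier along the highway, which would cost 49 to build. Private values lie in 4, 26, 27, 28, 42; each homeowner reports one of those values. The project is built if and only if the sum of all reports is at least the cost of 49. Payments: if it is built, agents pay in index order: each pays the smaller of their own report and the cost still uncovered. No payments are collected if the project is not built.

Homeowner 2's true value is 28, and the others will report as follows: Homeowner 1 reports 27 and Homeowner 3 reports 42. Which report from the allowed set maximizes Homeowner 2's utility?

Report 4: project built, pays 4, utility 28 - 4 = 24.
Report 26: project built, pays 22, utility 28 - 22 = 6.
Report 27: project built, pays 22, utility 28 - 22 = 6.
Report 28: project built, pays 22, utility 28 - 22 = 6.
Report 42: project built, pays 22, utility 28 - 22 = 6.
The best choice is 4 with utility 24.

4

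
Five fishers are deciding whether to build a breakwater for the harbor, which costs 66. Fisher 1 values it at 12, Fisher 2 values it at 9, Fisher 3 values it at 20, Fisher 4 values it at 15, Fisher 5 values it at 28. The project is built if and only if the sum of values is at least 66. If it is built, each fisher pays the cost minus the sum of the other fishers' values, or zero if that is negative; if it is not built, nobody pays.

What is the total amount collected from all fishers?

Total value 84 ≥ cost 66, so it is built.
Fisher 1: others sum to 72; max(0, 66 - 72) = 0.
Fisher 2: others sum to 75; max(0, 66 - 75) = 0.
Fisher 3: others sum to 64; max(0, 66 - 64) = 2.
Fisher 4: others sum to 69; max(0, 66 - 69) = 0.
Fisher 5: others sum to 56; max(0, 66 - 56) = 10.
Total collected = 0 + 0 + 2 + 0 + 10 = 12.

12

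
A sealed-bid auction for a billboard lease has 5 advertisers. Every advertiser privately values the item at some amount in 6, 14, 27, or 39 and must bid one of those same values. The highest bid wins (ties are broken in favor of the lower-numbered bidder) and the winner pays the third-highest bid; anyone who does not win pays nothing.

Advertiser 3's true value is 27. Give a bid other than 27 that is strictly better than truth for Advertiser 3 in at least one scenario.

39

Suppose Advertiser 1 bids 6, Advertiser 2 bids 6, Advertiser 4 bids 6 and Advertiser 5 bids 39.
Bid 27: loses, pays 0, utility 0.
Bid 39: wins, pays 6, utility 27 - 6 = 21.
So bidding 39 beats truth here (21 > 0).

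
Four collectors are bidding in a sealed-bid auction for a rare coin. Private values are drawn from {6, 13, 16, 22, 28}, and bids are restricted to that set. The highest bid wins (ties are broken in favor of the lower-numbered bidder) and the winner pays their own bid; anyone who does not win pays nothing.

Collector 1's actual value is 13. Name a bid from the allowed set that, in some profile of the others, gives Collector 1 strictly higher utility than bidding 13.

Suppose Collector 2 bids 6, Collector 3 bids 6 and Collector 4 bids 6.
Bid 13: wins, pays 13, utility 13 - 13 = 0.
Bid 6: wins, pays 6, utility 13 - 6 = 7.
So bidding 6 beats truth here (7 > 0).

6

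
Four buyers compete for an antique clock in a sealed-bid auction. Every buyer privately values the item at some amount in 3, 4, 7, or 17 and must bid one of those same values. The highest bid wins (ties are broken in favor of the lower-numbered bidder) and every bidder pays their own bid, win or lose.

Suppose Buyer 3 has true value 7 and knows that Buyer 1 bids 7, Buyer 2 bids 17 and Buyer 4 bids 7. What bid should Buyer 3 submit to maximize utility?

Bid 3: loses but pays 3, utility -3.
Bid 4: loses but pays 4, utility -4.
Bid 7: loses but pays 7, utility -7.
Bid 17: loses but pays 17, utility -17.
The best choice is 3 with utility -3.

3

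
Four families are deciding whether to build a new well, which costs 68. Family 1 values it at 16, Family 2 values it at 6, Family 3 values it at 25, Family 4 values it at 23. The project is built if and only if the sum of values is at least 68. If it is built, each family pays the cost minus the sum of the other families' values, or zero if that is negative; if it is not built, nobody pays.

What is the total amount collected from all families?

62

Total value 70 ≥ cost 68, so it is built.
Family 1: others sum to 54; max(0, 68 - 54) = 14.
Family 2: others sum to 64; max(0, 68 - 64) = 4.
Family 3: others sum to 45; max(0, 68 - 45) = 23.
Family 4: others sum to 47; max(0, 68 - 47) = 21.
Total collected = 14 + 4 + 23 + 21 = 62.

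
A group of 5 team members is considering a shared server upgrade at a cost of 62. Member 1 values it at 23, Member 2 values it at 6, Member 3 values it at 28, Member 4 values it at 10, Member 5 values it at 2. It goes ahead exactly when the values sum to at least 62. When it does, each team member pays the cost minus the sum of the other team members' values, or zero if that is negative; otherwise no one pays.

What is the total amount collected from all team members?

Total value 69 ≥ cost 62, so it is built.
Member 1: others sum to 46; max(0, 62 - 46) = 16.
Member 2: others sum to 63; max(0, 62 - 63) = 0.
Member 3: others sum to 41; max(0, 62 - 41) = 21.
Member 4: others sum to 59; max(0, 62 - 59) = 3.
Member 5: others sum to 67; max(0, 62 - 67) = 0.
Total collected = 16 + 0 + 21 + 3 + 0 = 40.

40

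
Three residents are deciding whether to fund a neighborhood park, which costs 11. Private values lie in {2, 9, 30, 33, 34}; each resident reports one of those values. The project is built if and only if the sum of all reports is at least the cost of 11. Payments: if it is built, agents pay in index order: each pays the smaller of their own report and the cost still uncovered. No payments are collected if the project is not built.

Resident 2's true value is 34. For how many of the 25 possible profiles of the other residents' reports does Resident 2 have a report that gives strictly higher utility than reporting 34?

4

Others report (2, 9): truth gives 25; report 2 gives 32 > 25. Violating.
Others report (2, 30): truth gives 25; report 2 gives 32 > 25. Violating.
Others report (2, 33): truth gives 25; report 2 gives 32 > 25. Violating.
Others report (2, 34): truth gives 25; report 2 gives 32 > 25. Violating.
Others report (2, 2): truth gives 25; no alternative beats it.
Others report (9, 2): truth gives 32; no alternative beats it.
(Checking all 25 profiles: 4 have a profitable deviation, 21 do not.)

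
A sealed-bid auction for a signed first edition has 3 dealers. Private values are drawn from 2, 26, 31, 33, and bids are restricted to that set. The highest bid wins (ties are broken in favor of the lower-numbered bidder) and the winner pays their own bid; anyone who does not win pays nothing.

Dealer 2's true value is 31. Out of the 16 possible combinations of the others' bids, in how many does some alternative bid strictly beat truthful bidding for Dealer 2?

Others bid (2, 2): truth gives 0; bid 26 gives 5 > 0. Violating.
Others bid (2, 26): truth gives 0; bid 26 gives 5 > 0. Violating.
Others bid (2, 31): truth gives 0; no alternative beats it.
Others bid (2, 33): truth gives 0; no alternative beats it.
(Checking all 16 profiles: 2 have a profitable deviation, 14 do not.)

2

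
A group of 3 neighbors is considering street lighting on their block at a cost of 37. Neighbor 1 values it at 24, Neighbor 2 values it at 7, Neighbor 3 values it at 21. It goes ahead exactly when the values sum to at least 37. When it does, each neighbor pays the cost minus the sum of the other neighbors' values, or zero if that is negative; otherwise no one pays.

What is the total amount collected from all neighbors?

15

Total value 52 ≥ cost 37, so it is built.
Neighbor 1: others sum to 28; max(0, 37 - 28) = 9.
Neighbor 2: others sum to 45; max(0, 37 - 45) = 0.
Neighbor 3: others sum to 31; max(0, 37 - 31) = 6.
Total collected = 9 + 0 + 6 = 15.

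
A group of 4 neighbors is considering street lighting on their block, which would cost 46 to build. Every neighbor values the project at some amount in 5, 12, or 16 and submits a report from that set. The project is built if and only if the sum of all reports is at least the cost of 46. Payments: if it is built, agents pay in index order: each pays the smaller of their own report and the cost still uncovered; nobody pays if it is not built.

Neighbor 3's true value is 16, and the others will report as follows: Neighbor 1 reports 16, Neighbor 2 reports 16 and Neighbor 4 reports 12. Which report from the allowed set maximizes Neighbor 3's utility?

Report 5: project built, pays 5, utility 16 - 5 = 11.
Report 12: project built, pays 12, utility 16 - 12 = 4.
Report 16: project built, pays 14, utility 16 - 14 = 2.
The best choice is 5 with utility 11.

5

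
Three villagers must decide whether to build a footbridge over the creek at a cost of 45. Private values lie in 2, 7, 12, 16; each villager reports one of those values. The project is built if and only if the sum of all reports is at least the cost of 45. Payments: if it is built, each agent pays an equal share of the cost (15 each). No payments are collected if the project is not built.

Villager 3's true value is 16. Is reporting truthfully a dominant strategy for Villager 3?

Yes

Check each profile of the others' reports and compare truth against every alternative report.
Others report (16, 16): truth gives 1, best alternative gives 0.
Others report (2, 2): truth gives 0, best alternative gives 0.
Others report (2, 7): truth gives 0, best alternative gives 0.
Others report (2, 12): truth gives 0, best alternative gives 0.
Others report (2, 16): truth gives 0, best alternative gives 0.
Others report (7, 2): truth gives 0, best alternative gives 0.
(Remaining 10 profiles checked similarly; truth is weakly best in each.)
In every case the truthful report is at least as good as any alternative, so it is a dominant strategy.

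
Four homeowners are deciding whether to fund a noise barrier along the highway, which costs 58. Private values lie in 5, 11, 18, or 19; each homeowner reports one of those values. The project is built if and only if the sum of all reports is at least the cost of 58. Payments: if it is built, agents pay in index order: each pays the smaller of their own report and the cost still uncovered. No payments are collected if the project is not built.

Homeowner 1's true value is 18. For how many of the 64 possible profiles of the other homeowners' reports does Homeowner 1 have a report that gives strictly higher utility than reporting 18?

20

Others report (11, 18, 18): truth gives 0; report 11 gives 7 > 0. Violating.
Others report (11, 18, 19): truth gives 0; report 11 gives 7 > 0. Violating.
Others report (11, 19, 18): truth gives 0; report 11 gives 7 > 0. Violating.
Others report (11, 19, 19): truth gives 0; report 11 gives 7 > 0. Violating.
Others report (5, 5, 5): truth gives 0; no alternative beats it.
Others report (5, 5, 11): truth gives 0; no alternative beats it.
(Checking all 64 profiles: 20 have a profitable deviation, 44 do not.)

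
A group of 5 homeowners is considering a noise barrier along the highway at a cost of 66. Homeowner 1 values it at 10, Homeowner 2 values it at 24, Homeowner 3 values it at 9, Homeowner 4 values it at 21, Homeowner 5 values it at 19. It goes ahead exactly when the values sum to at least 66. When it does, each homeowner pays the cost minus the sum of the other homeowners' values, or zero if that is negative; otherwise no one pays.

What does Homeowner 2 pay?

7

Total value 83 ≥ cost 66, so the project is built.
The other homeowners' values sum to 59.
Cost minus that sum is 66 - 59 = 7.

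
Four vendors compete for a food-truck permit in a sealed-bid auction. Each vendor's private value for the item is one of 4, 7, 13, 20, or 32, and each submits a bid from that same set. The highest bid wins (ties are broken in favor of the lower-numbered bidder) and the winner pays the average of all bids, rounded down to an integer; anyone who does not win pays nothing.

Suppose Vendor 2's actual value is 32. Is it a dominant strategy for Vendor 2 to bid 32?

No

Consider the case where Vendor 1 bids 4, Vendor 3 bids 4 and Vendor 4 bids 4.
Truthful bid 32: wins, pays 11, utility 32 - 11 = 21.
Bid 7 instead: wins, pays 4, utility 32 - 4 = 28.
Since 28 > 21, bidding 7 is strictly better here, so truthful bidding is not dominant.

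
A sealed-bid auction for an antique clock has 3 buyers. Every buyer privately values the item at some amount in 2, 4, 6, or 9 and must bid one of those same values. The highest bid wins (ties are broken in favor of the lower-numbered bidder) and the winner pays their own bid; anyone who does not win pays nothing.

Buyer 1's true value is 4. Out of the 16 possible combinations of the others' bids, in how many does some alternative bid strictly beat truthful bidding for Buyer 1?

1

Others bid (2, 2): truth gives 0; bid 2 gives 2 > 0. Violating.
Others bid (2, 4): truth gives 0; no alternative beats it.
Others bid (2, 6): truth gives 0; no alternative beats it.
(Checking all 16 profiles: 1 has a profitable deviation, 15 do not.)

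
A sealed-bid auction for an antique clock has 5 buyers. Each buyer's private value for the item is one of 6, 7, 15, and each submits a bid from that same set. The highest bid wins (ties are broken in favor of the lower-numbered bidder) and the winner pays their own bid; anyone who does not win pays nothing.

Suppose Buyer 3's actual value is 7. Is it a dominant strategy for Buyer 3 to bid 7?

Check each profile of the others' bids and compare truth against every alternative bid.
Others bid (6, 6, 6, 6): truth gives 0, best alternative gives 0.
Others bid (6, 6, 6, 7): truth gives 0, best alternative gives 0.
Others bid (6, 6, 6, 15): truth gives 0, best alternative gives 0.
Others bid (6, 6, 7, 6): truth gives 0, best alternative gives 0.
Others bid (6, 6, 7, 7): truth gives 0, best alternative gives 0.
Others bid (6, 6, 7, 15): truth gives 0, best alternative gives 0.
(Remaining 75 profiles checked similarly; truth is weakly best in each.)
In every case the truthful bid is at least as good as any alternative, so it is a dominant strategy.

Yes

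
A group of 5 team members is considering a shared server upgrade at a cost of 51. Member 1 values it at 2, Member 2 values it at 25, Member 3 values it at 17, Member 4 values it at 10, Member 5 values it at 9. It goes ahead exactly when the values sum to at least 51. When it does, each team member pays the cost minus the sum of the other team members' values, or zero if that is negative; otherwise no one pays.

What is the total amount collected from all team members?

18

Total value 63 ≥ cost 51, so it is built.
Member 1: others sum to 61; max(0, 51 - 61) = 0.
Member 2: others sum to 38; max(0, 51 - 38) = 13.
Member 3: others sum to 46; max(0, 51 - 46) = 5.
Member 4: others sum to 53; max(0, 51 - 53) = 0.
Member 5: others sum to 54; max(0, 51 - 54) = 0.
Total collected = 0 + 13 + 5 + 0 + 0 = 18.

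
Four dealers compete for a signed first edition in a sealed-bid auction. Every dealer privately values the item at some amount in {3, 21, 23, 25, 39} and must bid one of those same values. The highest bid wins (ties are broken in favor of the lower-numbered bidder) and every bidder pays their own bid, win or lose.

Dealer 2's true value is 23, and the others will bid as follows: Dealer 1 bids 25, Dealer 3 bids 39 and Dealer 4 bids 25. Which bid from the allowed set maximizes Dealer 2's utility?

3

Bid 3: loses but pays 3, utility -3.
Bid 21: loses but pays 21, utility -21.
Bid 23: loses but pays 23, utility -23.
Bid 25: loses but pays 25, utility -25.
Bid 39: wins, pays 39, utility 23 - 39 = -16.
The best choice is 3 with utility -3.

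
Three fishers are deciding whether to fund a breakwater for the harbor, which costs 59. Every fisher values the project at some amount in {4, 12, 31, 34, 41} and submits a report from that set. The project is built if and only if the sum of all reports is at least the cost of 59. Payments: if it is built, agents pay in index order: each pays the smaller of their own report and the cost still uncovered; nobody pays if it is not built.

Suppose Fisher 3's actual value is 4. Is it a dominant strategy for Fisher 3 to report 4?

Yes

Check each profile of the others' reports and compare truth against every alternative report.
Others report (12, 41): truth gives 0, best alternative gives -2.
Others report (41, 12): truth gives 0, best alternative gives -2.
Others report (31, 31): truth gives 4, best alternative gives 4.
Others report (31, 34): truth gives 4, best alternative gives 4.
Others report (31, 41): truth gives 4, best alternative gives 4.
Others report (34, 31): truth gives 4, best alternative gives 4.
(Remaining 19 profiles checked similarly; truth is weakly best in each.)
In every case the truthful report is at least as good as any alternative, so it is a dominant strategy.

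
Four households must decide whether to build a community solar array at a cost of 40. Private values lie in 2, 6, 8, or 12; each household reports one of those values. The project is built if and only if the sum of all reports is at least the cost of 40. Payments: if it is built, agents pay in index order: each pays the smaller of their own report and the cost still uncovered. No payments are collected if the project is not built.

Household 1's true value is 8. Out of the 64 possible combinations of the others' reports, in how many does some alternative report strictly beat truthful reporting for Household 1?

1

Others report (12, 12, 12): truth gives 0; report 6 gives 2 > 0. Violating.
Others report (2, 2, 2): truth gives 0; no alternative beats it.
Others report (2, 2, 6): truth gives 0; no alternative beats it.
(Checking all 64 profiles: 1 has a profitable deviation, 63 do not.)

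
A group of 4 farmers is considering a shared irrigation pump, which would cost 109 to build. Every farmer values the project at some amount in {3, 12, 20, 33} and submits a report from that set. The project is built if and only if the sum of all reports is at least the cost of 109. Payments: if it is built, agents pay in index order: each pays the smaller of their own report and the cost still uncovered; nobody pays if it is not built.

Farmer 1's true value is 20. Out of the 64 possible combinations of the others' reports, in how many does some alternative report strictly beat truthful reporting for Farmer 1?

Others report (33, 33, 33): truth gives 0; report 12 gives 8 > 0. Violating.
Others report (3, 3, 3): truth gives 0; no alternative beats it.
Others report (3, 3, 12): truth gives 0; no alternative beats it.
(Checking all 64 profiles: 1 has a profitable deviation, 63 do not.)

1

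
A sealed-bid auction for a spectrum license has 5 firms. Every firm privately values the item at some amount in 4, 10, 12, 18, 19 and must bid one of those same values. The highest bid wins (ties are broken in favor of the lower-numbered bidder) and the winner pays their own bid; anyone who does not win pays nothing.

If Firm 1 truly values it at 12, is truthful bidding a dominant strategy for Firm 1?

No

Consider the case where Firm 2 bids 4, Firm 3 bids 4, Firm 4 bids 4 and Firm 5 bids 4.
Truthful bid 12: wins, pays 12, utility 12 - 12 = 0.
Bid 4 instead: wins, pays 4, utility 12 - 4 = 8.
Since 8 > 0, bidding 4 is strictly better here, so truthful bidding is not dominant.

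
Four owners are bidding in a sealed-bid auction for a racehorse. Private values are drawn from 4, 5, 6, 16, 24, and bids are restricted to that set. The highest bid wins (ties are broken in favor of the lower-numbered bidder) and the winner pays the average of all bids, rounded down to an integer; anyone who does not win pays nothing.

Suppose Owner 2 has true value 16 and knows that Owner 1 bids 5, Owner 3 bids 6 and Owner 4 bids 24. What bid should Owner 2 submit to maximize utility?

Bid 4: loses, pays 0, utility 0.
Bid 5: loses, pays 0, utility 0.
Bid 6: loses, pays 0, utility 0.
Bid 16: loses, pays 0, utility 0.
Bid 24: wins, pays 14, utility 16 - 14 = 2.
The best choice is 24 with utility 2.

24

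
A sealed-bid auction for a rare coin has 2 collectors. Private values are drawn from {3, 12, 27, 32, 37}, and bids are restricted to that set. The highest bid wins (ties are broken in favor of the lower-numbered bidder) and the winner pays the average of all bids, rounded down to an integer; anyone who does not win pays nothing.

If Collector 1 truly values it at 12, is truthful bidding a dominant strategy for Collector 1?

No

Consider the case where Collector 2 bids 3.
Truthful bid 12: wins, pays 7, utility 12 - 7 = 5.
Bid 3 instead: wins, pays 3, utility 12 - 3 = 9.
Since 9 > 5, bidding 3 is strictly better here, so truthful bidding is not dominant.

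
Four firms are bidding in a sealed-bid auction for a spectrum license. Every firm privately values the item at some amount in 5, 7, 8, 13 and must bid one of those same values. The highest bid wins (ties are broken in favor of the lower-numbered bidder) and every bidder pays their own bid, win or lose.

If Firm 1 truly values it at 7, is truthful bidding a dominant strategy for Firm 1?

No

Consider the case where Firm 2 bids 5, Firm 3 bids 5 and Firm 4 bids 5.
Truthful bid 7: wins, pays 7, utility 7 - 7 = 0.
Bid 5 instead: wins, pays 5, utility 7 - 5 = 2.
Since 2 > 0, bidding 5 is strictly better here, so truthful bidding is not dominant.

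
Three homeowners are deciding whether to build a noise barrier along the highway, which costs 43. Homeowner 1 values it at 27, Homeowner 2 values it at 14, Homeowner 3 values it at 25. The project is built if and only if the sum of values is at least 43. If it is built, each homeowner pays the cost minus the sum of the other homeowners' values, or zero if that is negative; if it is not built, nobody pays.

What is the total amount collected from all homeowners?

Total value 66 ≥ cost 43, so it is built.
Homeowner 1: others sum to 39; max(0, 43 - 39) = 4.
Homeowner 2: others sum to 52; max(0, 43 - 52) = 0.
Homeowner 3: others sum to 41; max(0, 43 - 41) = 2.
Total collected = 4 + 0 + 2 = 6.

6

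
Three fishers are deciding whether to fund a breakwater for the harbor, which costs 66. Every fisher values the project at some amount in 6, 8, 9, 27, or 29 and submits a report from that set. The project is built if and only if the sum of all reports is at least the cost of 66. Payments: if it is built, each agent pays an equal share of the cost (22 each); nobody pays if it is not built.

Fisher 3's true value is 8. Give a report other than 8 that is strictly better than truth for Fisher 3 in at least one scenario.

6

Suppose Fisher 1 reports 29 and Fisher 2 reports 29.
Report 8: project built, pays 22, utility 8 - 22 = -14.
Report 6: project not built, utility 0.
So reporting 6 beats truth here (0 > -14).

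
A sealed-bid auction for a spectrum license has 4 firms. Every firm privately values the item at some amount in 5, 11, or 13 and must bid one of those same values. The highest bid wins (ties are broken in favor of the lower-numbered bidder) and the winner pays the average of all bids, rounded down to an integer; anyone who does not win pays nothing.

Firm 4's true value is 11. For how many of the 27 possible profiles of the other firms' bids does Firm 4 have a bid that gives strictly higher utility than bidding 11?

6

Others bid (5, 5, 11): truth gives 0; bid 13 gives 3 > 0. Violating.
Others bid (5, 11, 5): truth gives 0; bid 13 gives 3 > 0. Violating.
Others bid (5, 11, 11): truth gives 0; bid 13 gives 1 > 0. Violating.
Others bid (11, 5, 5): truth gives 0; bid 13 gives 3 > 0. Violating.
Others bid (5, 5, 5): truth gives 5; no alternative beats it.
Others bid (5, 5, 13): truth gives 0; no alternative beats it.
(Checking all 27 profiles: 6 have a profitable deviation, 21 do not.)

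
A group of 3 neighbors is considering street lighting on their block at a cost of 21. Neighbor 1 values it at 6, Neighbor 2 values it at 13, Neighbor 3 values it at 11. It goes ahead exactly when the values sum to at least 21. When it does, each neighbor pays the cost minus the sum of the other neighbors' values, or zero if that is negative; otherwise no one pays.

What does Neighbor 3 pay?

2

Total value 30 ≥ cost 21, so the project is built.
The other neighbors' values sum to 19.
Cost minus that sum is 21 - 19 = 2.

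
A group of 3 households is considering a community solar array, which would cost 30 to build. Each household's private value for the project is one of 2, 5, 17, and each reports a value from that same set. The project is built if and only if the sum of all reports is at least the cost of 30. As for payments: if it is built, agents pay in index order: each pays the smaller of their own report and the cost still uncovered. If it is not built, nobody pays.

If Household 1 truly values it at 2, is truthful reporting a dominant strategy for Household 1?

Yes

Check each profile of the others' reports and compare truth against every alternative report.
Others report (17, 17): truth gives 0, best alternative gives -3.
Others report (2, 2): truth gives 0, best alternative gives 0.
Others report (2, 5): truth gives 0, best alternative gives 0.
Others report (2, 17): truth gives 0, best alternative gives 0.
Others report (5, 2): truth gives 0, best alternative gives 0.
Others report (5, 5): truth gives 0, best alternative gives 0.
(Remaining 3 profiles checked similarly; truth is weakly best in each.)
In every case the truthful report is at least as good as any alternative, so it is a dominant strategy.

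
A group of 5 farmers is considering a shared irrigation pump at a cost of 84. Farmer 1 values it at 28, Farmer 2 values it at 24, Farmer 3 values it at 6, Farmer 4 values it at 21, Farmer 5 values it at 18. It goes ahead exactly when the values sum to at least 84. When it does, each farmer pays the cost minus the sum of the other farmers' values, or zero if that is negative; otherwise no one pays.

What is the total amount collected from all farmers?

Total value 97 ≥ cost 84, so it is built.
Farmer 1: others sum to 69; max(0, 84 - 69) = 15.
Farmer 2: others sum to 73; max(0, 84 - 73) = 11.
Farmer 3: others sum to 91; max(0, 84 - 91) = 0.
Farmer 4: others sum to 76; max(0, 84 - 76) = 8.
Farmer 5: others sum to 79; max(0, 84 - 79) = 5.
Total collected = 15 + 11 + 0 + 8 + 5 = 39.

39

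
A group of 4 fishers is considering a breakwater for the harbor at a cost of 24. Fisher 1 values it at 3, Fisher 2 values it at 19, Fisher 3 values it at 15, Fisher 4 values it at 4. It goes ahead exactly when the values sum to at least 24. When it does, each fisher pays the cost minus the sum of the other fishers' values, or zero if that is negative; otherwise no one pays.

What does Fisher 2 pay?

Total value 41 ≥ cost 24, so the project is built.
The other fishers' values sum to 22.
Cost minus that sum is 24 - 22 = 2.

2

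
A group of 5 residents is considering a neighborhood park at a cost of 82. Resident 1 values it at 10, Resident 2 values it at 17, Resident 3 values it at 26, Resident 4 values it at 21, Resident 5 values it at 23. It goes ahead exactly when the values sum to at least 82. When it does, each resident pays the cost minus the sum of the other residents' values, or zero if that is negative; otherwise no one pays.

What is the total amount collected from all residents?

Total value 97 ≥ cost 82, so it is built.
Resident 1: others sum to 87; max(0, 82 - 87) = 0.
Resident 2: others sum to 80; max(0, 82 - 80) = 2.
Resident 3: others sum to 71; max(0, 82 - 71) = 11.
Resident 4: others sum to 76; max(0, 82 - 76) = 6.
Resident 5: others sum to 74; max(0, 82 - 74) = 8.
Total collected = 0 + 2 + 11 + 6 + 8 = 27.

27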